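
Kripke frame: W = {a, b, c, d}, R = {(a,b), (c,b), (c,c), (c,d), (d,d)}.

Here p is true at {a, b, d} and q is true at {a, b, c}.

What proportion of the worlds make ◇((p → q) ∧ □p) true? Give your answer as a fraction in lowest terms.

1/2

a: successors {b}; (p → q) ∧ □p there: b:T. ✓
b: no successors, so ◇((p → q) ∧ □p) fails. ✗
c: successors {b, c, d}; (p → q) ∧ □p there: b:T, c:F, d:F. ✓
d: successors {d}; (p → q) ∧ □p there: d:F. ✗
That's 2 of 4 worlds, so 2/4 = 1/2.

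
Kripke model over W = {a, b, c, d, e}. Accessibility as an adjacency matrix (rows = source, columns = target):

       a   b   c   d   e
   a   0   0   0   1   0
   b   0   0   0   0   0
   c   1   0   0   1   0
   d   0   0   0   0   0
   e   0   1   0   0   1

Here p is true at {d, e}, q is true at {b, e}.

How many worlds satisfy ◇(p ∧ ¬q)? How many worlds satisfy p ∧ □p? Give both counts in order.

For ◇(p ∧ ¬q):
a: successors {d}; p ∧ ¬q there: d:T. ✓
b: no successors, so ◇(p ∧ ¬q) fails. ✗
c: successors {a, d}; p ∧ ¬q there: a:F, d:T. ✓
d: no successors, so ◇(p ∧ ¬q) fails. ✗
e: successors {b, e}; p ∧ ¬q there: b:F, e:F. ✗
— 2 worlds.
For p ∧ □p:
a: p is F, □p is T. ✗
b: p is F, □p is T. ✗
c: p is F, □p is F. ✗
d: p is T, □p is T. ✓
e: p is T, □p is F. ✗
— 1 world.

2 and 1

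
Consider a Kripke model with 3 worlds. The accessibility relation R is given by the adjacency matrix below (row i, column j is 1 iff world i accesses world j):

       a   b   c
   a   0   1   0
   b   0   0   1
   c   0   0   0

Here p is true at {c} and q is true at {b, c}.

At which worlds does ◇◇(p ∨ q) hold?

{a}

a: successors {b}; ◇(p ∨ q) there: b:T. ✓
b: successors {c}; ◇(p ∨ q) there: c:F. ✗
c: no successors, so ◇◇(p ∨ q) fails. ✗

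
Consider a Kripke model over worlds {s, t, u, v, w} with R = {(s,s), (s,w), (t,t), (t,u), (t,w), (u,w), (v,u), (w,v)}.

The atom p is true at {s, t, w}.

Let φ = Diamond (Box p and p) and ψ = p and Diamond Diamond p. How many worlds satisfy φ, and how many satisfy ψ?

For Diamond (Box p and p):
s: successors {s, w}; Box p and p there: s:T, w:F. ✓
t: successors {t, u, w}; Box p and p there: t:F, u:F, w:F. ✗
u: successors {w}; Box p and p there: w:F. ✗
v: successors {u}; Box p and p there: u:F. ✗
w: successors {v}; Box p and p there: v:F. ✗
— 1 world.
For p and Diamond Diamond p:
s: p is T, Diamond Diamond p is T. ✓
t: p is T, Diamond Diamond p is T. ✓
u: p is F, Diamond Diamond p is F. ✗
v: p is F, Diamond Diamond p is T. ✗
w: p is T, Diamond Diamond p is F. ✗
— 2 worlds.

1 and 2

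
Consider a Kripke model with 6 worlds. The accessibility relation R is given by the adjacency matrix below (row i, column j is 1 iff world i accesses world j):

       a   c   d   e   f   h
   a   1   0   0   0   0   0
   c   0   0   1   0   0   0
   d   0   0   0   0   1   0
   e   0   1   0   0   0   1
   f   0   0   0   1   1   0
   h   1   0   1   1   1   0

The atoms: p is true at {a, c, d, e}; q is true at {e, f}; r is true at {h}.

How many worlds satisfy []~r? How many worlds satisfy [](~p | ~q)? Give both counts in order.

5 and 4

For []~r:
a: successors {a}; ~r there: a:T. ✓
c: successors {d}; ~r there: d:T. ✓
d: successors {f}; ~r there: f:T. ✓
e: successors {c, h}; ~r there: c:T, h:F. ✗
f: successors {e, f}; ~r there: e:T, f:T. ✓
h: successors {a, d, e, f}; ~r there: a:T, d:T, e:T, f:T. ✓
— 5 worlds.
For [](~p | ~q):
a: successors {a}; ~p | ~q there: a:T. ✓
c: successors {d}; ~p | ~q there: d:T. ✓
d: successors {f}; ~p | ~q there: f:T. ✓
e: successors {c, h}; ~p | ~q there: c:T, h:T. ✓
f: successors {e, f}; ~p | ~q there: e:F, f:T. ✗
h: successors {a, d, e, f}; ~p | ~q there: a:T, d:T, e:F, f:T. ✗
— 4 worlds.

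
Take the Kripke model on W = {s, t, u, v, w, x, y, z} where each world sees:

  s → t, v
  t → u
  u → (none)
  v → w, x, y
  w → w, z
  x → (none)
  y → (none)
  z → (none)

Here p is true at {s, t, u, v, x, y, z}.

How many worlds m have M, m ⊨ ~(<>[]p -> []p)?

s: <>[]p -> []p is T. ✗
t: <>[]p -> []p is T. ✗
u: <>[]p -> []p is T. ✗
v: <>[]p -> []p is F. ✓
w: <>[]p -> []p is F. ✓
x: <>[]p -> []p is T. ✗
y: <>[]p -> []p is T. ✗
z: <>[]p -> []p is T. ✗
Satisfying worlds: {v, w}.

2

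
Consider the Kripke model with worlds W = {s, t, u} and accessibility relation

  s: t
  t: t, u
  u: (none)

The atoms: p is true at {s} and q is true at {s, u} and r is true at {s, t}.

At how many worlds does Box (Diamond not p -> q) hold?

s: successors {t}; Diamond not p -> q there: t:F. ✗
t: successors {t, u}; Diamond not p -> q there: t:F, u:T. ✗
u: no successors, so Box (Diamond not p -> q) holds vacuously. ✓
Satisfying worlds: {u}.

1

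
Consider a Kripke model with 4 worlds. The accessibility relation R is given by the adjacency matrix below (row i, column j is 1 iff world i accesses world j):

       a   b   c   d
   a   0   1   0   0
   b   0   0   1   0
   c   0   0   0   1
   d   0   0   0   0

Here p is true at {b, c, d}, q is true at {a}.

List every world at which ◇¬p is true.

∅

a: successors {b}; ¬p there: b:F. ✗
b: successors {c}; ¬p there: c:F. ✗
c: successors {d}; ¬p there: d:F. ✗
d: no successors, so ◇¬p fails. ✗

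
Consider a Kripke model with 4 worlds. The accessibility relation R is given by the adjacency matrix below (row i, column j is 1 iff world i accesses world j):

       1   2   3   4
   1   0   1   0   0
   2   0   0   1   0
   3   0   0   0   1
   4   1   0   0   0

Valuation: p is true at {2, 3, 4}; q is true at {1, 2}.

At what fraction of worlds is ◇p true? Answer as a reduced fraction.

1: successors {2}; p there: 2:T. ✓
2: successors {3}; p there: 3:T. ✓
3: successors {4}; p there: 4:T. ✓
4: successors {1}; p there: 1:F. ✗
That's 3 of 4 worlds, so 3/4.

3/4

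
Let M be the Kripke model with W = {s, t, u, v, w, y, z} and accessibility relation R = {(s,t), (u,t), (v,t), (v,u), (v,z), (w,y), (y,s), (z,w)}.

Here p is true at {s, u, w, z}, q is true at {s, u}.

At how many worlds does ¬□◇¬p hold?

s: □◇¬p is F. ✓
t: □◇¬p is T. ✗
u: □◇¬p is F. ✓
v: □◇¬p is F. ✓
w: □◇¬p is F. ✓
y: □◇¬p is T. ✗
z: □◇¬p is T. ✗
Satisfying worlds: {s, u, v, w}.

4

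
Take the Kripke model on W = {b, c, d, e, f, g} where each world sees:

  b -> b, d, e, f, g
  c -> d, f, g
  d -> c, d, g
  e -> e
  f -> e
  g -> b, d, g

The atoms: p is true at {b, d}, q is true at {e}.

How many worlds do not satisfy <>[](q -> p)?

b: successors {b, d, e, f, g}; [](q -> p) there: b:F, d:T, e:F, f:F, g:T. ✓
c: successors {d, f, g}; [](q -> p) there: d:T, f:F, g:T. ✓
d: successors {c, d, g}; [](q -> p) there: c:T, d:T, g:T. ✓
e: successors {e}; [](q -> p) there: e:F. ✗
f: successors {e}; [](q -> p) there: e:F. ✗
g: successors {b, d, g}; [](q -> p) there: b:F, d:T, g:T. ✓
Satisfying worlds: {b, c, d, g}.
So <>[](q -> p) fails at the other 2 worlds.

2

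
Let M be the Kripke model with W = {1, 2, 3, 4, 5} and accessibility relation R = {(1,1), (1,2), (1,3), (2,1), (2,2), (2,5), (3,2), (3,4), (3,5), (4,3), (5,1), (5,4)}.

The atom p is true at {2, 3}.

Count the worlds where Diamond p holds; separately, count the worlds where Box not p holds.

4 and 1

For Diamond p:
1: successors {1, 2, 3}; p there: 1:F, 2:T, 3:T. ✓
2: successors {1, 2, 5}; p there: 1:F, 2:T, 5:F. ✓
3: successors {2, 4, 5}; p there: 2:T, 4:F, 5:F. ✓
4: successors {3}; p there: 3:T. ✓
5: successors {1, 4}; p there: 1:F, 4:F. ✗
— 4 worlds.
For Box not p:
1: successors {1, 2, 3}; not p there: 1:T, 2:F, 3:F. ✗
2: successors {1, 2, 5}; not p there: 1:T, 2:F, 5:T. ✗
3: successors {2, 4, 5}; not p there: 2:F, 4:T, 5:T. ✗
4: successors {3}; not p there: 3:F. ✗
5: successors {1, 4}; not p there: 1:T, 4:T. ✓
— 1 world.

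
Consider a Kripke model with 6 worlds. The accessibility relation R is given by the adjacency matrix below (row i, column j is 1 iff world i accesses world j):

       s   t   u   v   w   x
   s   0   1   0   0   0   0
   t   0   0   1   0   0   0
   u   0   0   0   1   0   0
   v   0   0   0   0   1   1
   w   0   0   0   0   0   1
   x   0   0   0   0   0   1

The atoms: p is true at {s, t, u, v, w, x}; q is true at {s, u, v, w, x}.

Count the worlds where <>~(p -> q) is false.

5

s: successors {t}; ~(p -> q) there: t:T. ✓
t: successors {u}; ~(p -> q) there: u:F. ✗
u: successors {v}; ~(p -> q) there: v:F. ✗
v: successors {w, x}; ~(p -> q) there: w:F, x:F. ✗
w: successors {x}; ~(p -> q) there: x:F. ✗
x: successors {x}; ~(p -> q) there: x:F. ✗
Satisfying worlds: {s}.
So <>~(p -> q) fails at the other 5 worlds.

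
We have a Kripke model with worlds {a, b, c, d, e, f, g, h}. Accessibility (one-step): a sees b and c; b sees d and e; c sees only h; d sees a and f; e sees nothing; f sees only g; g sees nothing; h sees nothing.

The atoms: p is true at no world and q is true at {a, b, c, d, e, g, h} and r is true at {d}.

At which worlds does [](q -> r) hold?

{e, g, h}

a: successors {b, c}; q -> r there: b:F, c:F. ✗
b: successors {d, e}; q -> r there: d:T, e:F. ✗
c: successors {h}; q -> r there: h:F. ✗
d: successors {a, f}; q -> r there: a:F, f:T. ✗
e: no successors, so [](q -> r) holds vacuously. ✓
f: successors {g}; q -> r there: g:F. ✗
g: no successors, so [](q -> r) holds vacuously. ✓
h: no successors, so [](q -> r) holds vacuously. ✓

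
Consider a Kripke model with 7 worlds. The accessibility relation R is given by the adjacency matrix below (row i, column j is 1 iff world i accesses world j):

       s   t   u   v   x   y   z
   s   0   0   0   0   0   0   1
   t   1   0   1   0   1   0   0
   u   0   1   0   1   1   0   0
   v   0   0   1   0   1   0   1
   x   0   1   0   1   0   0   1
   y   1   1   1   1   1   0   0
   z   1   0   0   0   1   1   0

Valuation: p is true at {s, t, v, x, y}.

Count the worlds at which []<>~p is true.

2

s: successors {z}; <>~p there: z:F. ✗
t: successors {s, u, x}; <>~p there: s:T, u:F, x:T. ✗
u: successors {t, v, x}; <>~p there: t:T, v:T, x:T. ✓
v: successors {u, x, z}; <>~p there: u:F, x:T, z:F. ✗
x: successors {t, v, z}; <>~p there: t:T, v:T, z:F. ✗
y: successors {s, t, u, v, x}; <>~p there: s:T, t:T, u:F, v:T, x:T. ✗
z: successors {s, x, y}; <>~p there: s:T, x:T, y:T. ✓
Satisfying worlds: {u, z}.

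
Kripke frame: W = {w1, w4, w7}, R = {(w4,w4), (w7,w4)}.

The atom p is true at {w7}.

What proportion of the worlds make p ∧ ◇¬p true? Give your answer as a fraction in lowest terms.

1/3

w1: p is F, ◇¬p is F. ✗
w4: p is F, ◇¬p is T. ✗
w7: p is T, ◇¬p is T. ✓
That's 1 of 3 worlds, so 1/3.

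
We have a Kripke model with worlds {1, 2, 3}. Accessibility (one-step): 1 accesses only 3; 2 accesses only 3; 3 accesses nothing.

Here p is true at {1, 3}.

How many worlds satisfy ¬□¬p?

1: □¬p is F. ✓
2: □¬p is F. ✓
3: □¬p is T. ✗
Satisfying worlds: {1, 2}.

2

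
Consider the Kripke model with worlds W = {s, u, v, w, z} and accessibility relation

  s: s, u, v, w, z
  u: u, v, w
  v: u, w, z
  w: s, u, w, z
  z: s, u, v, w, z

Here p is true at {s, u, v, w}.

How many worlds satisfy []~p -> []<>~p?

s: []~p is F, []<>~p is F. ✓
u: []~p is F, []<>~p is F. ✓
v: []~p is F, []<>~p is F. ✓
w: []~p is F, []<>~p is F. ✓
z: []~p is F, []<>~p is F. ✓
Satisfying worlds: {s, u, v, w, z}.

5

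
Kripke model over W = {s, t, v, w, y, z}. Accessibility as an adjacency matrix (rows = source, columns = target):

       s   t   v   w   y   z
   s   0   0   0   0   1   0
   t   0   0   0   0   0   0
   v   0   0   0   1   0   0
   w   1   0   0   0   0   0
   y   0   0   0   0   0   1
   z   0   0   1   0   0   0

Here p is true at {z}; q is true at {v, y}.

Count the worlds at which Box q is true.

s: successors {y}; q there: y:T. ✓
t: no successors, so Box q holds vacuously. ✓
v: successors {w}; q there: w:F. ✗
w: successors {s}; q there: s:F. ✗
y: successors {z}; q there: z:F. ✗
z: successors {v}; q there: v:T. ✓
Satisfying worlds: {s, t, z}.

3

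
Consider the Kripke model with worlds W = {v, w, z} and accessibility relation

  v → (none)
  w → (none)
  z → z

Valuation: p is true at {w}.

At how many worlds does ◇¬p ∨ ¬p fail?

1

v: ◇¬p is F, ¬p is T. ✓
w: ◇¬p is F, ¬p is F. ✗
z: ◇¬p is T, ¬p is T. ✓
Satisfying worlds: {v, z}.
So ◇¬p ∨ ¬p fails at the other 1 world.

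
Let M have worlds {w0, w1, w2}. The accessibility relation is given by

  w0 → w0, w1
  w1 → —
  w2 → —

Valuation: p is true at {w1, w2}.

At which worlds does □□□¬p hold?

{w1, w2}

w0: successors {w0, w1}; □□¬p there: w0:F, w1:T. ✗
w1: no successors, so □□□¬p holds vacuously. ✓
w2: no successors, so □□□¬p holds vacuously. ✓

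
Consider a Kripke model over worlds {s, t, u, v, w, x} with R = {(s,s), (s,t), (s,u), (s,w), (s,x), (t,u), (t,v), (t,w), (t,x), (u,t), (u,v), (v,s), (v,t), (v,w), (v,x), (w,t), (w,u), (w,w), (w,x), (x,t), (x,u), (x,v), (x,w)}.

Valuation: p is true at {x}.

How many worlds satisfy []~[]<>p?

s: successors {s, t, u, w, x}; ~[]<>p there: s:T, t:T, u:F, w:T, x:T. ✗
t: successors {u, v, w, x}; ~[]<>p there: u:F, v:T, w:T, x:T. ✗
u: successors {t, v}; ~[]<>p there: t:T, v:T. ✓
v: successors {s, t, w, x}; ~[]<>p there: s:T, t:T, w:T, x:T. ✓
w: successors {t, u, w, x}; ~[]<>p there: t:T, u:F, w:T, x:T. ✗
x: successors {t, u, v, w}; ~[]<>p there: t:T, u:F, v:T, w:T. ✗
Satisfying worlds: {u, v}.

2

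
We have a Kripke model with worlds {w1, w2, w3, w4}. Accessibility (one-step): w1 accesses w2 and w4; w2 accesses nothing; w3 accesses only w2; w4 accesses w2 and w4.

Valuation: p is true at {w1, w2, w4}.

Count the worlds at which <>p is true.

3

w1: successors {w2, w4}; p there: w2:T, w4:T. ✓
w2: no successors, so <>p fails. ✗
w3: successors {w2}; p there: w2:T. ✓
w4: successors {w2, w4}; p there: w2:T, w4:T. ✓
Satisfying worlds: {w1, w3, w4}.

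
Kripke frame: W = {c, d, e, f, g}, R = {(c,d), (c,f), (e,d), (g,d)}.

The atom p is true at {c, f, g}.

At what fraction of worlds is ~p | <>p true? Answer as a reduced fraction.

c: ~p is F, <>p is T. ✓
d: ~p is T, <>p is F. ✓
e: ~p is T, <>p is F. ✓
f: ~p is F, <>p is F. ✗
g: ~p is F, <>p is F. ✗
That's 3 of 5 worlds, so 3/5.

3/5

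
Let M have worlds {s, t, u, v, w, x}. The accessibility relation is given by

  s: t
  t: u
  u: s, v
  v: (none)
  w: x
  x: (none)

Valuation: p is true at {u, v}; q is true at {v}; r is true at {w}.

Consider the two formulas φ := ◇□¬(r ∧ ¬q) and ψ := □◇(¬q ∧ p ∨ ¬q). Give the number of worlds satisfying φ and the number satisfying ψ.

For ◇□¬(r ∧ ¬q):
s: successors {t}; □¬(r ∧ ¬q) there: t:T. ✓
t: successors {u}; □¬(r ∧ ¬q) there: u:T. ✓
u: successors {s, v}; □¬(r ∧ ¬q) there: s:T, v:T. ✓
v: no successors, so ◇□¬(r ∧ ¬q) fails. ✗
w: successors {x}; □¬(r ∧ ¬q) there: x:T. ✓
x: no successors, so ◇□¬(r ∧ ¬q) fails. ✗
— 4 worlds.
For □◇(¬q ∧ p ∨ ¬q):
s: successors {t}; ◇(¬q ∧ p ∨ ¬q) there: t:T. ✓
t: successors {u}; ◇(¬q ∧ p ∨ ¬q) there: u:T. ✓
u: successors {s, v}; ◇(¬q ∧ p ∨ ¬q) there: s:T, v:F. ✗
v: no successors, so □◇(¬q ∧ p ∨ ¬q) holds vacuously. ✓
w: successors {x}; ◇(¬q ∧ p ∨ ¬q) there: x:F. ✗
x: no successors, so □◇(¬q ∧ p ∨ ¬q) holds vacuously. ✓
— 4 worlds.

4 and 4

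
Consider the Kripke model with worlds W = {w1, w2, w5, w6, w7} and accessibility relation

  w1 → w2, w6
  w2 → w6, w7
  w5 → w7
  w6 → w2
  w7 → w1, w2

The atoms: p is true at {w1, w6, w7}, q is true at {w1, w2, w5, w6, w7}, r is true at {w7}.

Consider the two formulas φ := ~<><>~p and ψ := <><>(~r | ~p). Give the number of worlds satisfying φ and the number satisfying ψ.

For ~<><>~p:
w1: <><>~p is T. ✗
w2: <><>~p is T. ✗
w5: <><>~p is T. ✗
w6: <><>~p is F. ✓
w7: <><>~p is T. ✗
— 1 world.
For <><>(~r | ~p):
w1: successors {w2, w6}; <>(~r | ~p) there: w2:T, w6:T. ✓
w2: successors {w6, w7}; <>(~r | ~p) there: w6:T, w7:T. ✓
w5: successors {w7}; <>(~r | ~p) there: w7:T. ✓
w6: successors {w2}; <>(~r | ~p) there: w2:T. ✓
w7: successors {w1, w2}; <>(~r | ~p) there: w1:T, w2:T. ✓
— 5 worlds.

1 and 5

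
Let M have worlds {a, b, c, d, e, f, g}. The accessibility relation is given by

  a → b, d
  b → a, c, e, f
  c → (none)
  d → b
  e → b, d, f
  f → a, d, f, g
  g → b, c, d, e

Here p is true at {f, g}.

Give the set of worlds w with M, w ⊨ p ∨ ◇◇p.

{a, b, d, e, f, g}

a: p is F, ◇◇p is T. ✓
b: p is F, ◇◇p is T. ✓
c: p is F, ◇◇p is F. ✗
d: p is F, ◇◇p is T. ✓
e: p is F, ◇◇p is T. ✓
f: p is T, ◇◇p is T. ✓
g: p is T, ◇◇p is T. ✓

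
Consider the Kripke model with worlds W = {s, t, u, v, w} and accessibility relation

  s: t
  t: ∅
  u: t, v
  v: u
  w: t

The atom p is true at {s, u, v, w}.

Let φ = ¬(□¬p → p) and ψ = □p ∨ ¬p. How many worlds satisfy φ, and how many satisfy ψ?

1 and 2

For ¬(□¬p → p):
s: □¬p → p is T. ✗
t: □¬p → p is F. ✓
u: □¬p → p is T. ✗
v: □¬p → p is T. ✗
w: □¬p → p is T. ✗
— 1 world.
For □p ∨ ¬p:
s: □p is F, ¬p is F. ✗
t: □p is T, ¬p is T. ✓
u: □p is F, ¬p is F. ✗
v: □p is T, ¬p is F. ✓
w: □p is F, ¬p is F. ✗
— 2 worlds.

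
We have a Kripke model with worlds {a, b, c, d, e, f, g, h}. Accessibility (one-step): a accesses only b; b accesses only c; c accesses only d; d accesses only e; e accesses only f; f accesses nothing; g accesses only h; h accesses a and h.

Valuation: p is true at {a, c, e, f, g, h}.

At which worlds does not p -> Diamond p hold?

a: not p is F, Diamond p is F. ✓
b: not p is T, Diamond p is T. ✓
c: not p is F, Diamond p is F. ✓
d: not p is T, Diamond p is T. ✓
e: not p is F, Diamond p is T. ✓
f: not p is F, Diamond p is F. ✓
g: not p is F, Diamond p is T. ✓
h: not p is F, Diamond p is T. ✓

{a, b, c, d, e, f, g, h}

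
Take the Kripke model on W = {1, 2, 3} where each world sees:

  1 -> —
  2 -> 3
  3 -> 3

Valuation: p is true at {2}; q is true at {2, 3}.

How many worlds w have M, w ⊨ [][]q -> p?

1: [][]q is T, p is F. ✗
2: [][]q is T, p is T. ✓
3: [][]q is T, p is F. ✗
Satisfying worlds: {2}.

1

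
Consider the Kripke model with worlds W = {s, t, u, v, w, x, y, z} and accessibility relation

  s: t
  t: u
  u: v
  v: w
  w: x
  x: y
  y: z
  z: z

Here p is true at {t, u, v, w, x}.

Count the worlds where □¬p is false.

5

s: successors {t}; ¬p there: t:F. ✗
t: successors {u}; ¬p there: u:F. ✗
u: successors {v}; ¬p there: v:F. ✗
v: successors {w}; ¬p there: w:F. ✗
w: successors {x}; ¬p there: x:F. ✗
x: successors {y}; ¬p there: y:T. ✓
y: successors {z}; ¬p there: z:T. ✓
z: successors {z}; ¬p there: z:T. ✓
Satisfying worlds: {x, y, z}.
So □¬p fails at the other 5 worlds.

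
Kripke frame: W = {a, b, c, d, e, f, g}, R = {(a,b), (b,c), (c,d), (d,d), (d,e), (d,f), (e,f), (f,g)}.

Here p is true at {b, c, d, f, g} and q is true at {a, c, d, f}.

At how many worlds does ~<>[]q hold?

3

a: <>[]q is T. ✗
b: <>[]q is T. ✗
c: <>[]q is F. ✓
d: <>[]q is T. ✗
e: <>[]q is F. ✓
f: <>[]q is T. ✗
g: <>[]q is F. ✓
Satisfying worlds: {c, e, g}.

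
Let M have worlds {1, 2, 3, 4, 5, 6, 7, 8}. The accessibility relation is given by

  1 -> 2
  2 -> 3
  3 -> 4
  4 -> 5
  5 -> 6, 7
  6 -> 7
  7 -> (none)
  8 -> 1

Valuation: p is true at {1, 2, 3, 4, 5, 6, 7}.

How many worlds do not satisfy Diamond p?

1: successors {2}; p there: 2:T. ✓
2: successors {3}; p there: 3:T. ✓
3: successors {4}; p there: 4:T. ✓
4: successors {5}; p there: 5:T. ✓
5: successors {6, 7}; p there: 6:T, 7:T. ✓
6: successors {7}; p there: 7:T. ✓
7: no successors, so Diamond p fails. ✗
8: successors {1}; p there: 1:T. ✓
Satisfying worlds: {1, 2, 3, 4, 5, 6, 8}.
So Diamond p fails at the other 1 world.

1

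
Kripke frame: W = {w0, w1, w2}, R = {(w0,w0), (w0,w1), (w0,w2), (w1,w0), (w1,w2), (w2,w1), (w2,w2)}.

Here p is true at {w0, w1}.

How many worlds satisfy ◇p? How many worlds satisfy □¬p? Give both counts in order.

3 and 0

For ◇p:
w0: successors {w0, w1, w2}; p there: w0:T, w1:T, w2:F. ✓
w1: successors {w0, w2}; p there: w0:T, w2:F. ✓
w2: successors {w1, w2}; p there: w1:T, w2:F. ✓
— 3 worlds.
For □¬p:
w0: successors {w0, w1, w2}; ¬p there: w0:F, w1:F, w2:T. ✗
w1: successors {w0, w2}; ¬p there: w0:F, w2:T. ✗
w2: successors {w1, w2}; ¬p there: w1:F, w2:T. ✗
— 0 worlds.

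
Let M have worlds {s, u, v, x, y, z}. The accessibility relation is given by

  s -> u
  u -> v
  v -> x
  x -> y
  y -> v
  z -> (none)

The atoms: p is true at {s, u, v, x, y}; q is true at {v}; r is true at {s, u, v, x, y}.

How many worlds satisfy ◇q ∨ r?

s: ◇q is F, r is T. ✓
u: ◇q is T, r is T. ✓
v: ◇q is F, r is T. ✓
x: ◇q is F, r is T. ✓
y: ◇q is T, r is T. ✓
z: ◇q is F, r is F. ✗
Satisfying worlds: {s, u, v, x, y}.

5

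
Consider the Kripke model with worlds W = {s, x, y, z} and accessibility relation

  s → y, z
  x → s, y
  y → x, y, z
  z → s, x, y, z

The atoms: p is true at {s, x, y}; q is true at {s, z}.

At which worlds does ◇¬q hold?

s: successors {y, z}; ¬q there: y:T, z:F. ✓
x: successors {s, y}; ¬q there: s:F, y:T. ✓
y: successors {x, y, z}; ¬q there: x:T, y:T, z:F. ✓
z: successors {s, x, y, z}; ¬q there: s:F, x:T, y:T, z:F. ✓

{s, x, y, z}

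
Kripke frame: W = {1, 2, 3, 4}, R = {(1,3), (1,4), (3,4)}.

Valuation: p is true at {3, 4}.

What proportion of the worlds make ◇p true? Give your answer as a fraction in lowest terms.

1/2

1: successors {3, 4}; p there: 3:T, 4:T. ✓
2: no successors, so ◇p fails. ✗
3: successors {4}; p there: 4:T. ✓
4: no successors, so ◇p fails. ✗
That's 2 of 4 worlds, so 2/4 = 1/2.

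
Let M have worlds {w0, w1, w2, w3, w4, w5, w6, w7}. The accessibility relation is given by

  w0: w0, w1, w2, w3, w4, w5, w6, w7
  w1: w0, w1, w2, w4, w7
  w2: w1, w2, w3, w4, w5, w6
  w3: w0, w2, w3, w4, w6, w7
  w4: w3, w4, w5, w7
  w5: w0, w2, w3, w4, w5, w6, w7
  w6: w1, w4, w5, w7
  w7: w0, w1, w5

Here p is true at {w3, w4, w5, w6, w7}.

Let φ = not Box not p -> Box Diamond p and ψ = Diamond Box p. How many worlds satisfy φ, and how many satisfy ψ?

8 and 7

For not Box not p -> Box Diamond p:
w0: not Box not p is T, Box Diamond p is T. ✓
w1: not Box not p is T, Box Diamond p is T. ✓
w2: not Box not p is T, Box Diamond p is T. ✓
w3: not Box not p is T, Box Diamond p is T. ✓
w4: not Box not p is T, Box Diamond p is T. ✓
w5: not Box not p is T, Box Diamond p is T. ✓
w6: not Box not p is T, Box Diamond p is T. ✓
w7: not Box not p is T, Box Diamond p is T. ✓
— 8 worlds.
For Diamond Box p:
w0: successors {w0, w1, w2, w3, w4, w5, w6, w7}; Box p there: w0:F, w1:F, w2:F, w3:F, w4:T, w5:F, w6:F, w7:F. ✓
w1: successors {w0, w1, w2, w4, w7}; Box p there: w0:F, w1:F, w2:F, w4:T, w7:F. ✓
w2: successors {w1, w2, w3, w4, w5, w6}; Box p there: w1:F, w2:F, w3:F, w4:T, w5:F, w6:F. ✓
w3: successors {w0, w2, w3, w4, w6, w7}; Box p there: w0:F, w2:F, w3:F, w4:T, w6:F, w7:F. ✓
w4: successors {w3, w4, w5, w7}; Box p there: w3:F, w4:T, w5:F, w7:F. ✓
w5: successors {w0, w2, w3, w4, w5, w6, w7}; Box p there: w0:F, w2:F, w3:F, w4:T, w5:F, w6:F, w7:F. ✓
w6: successors {w1, w4, w5, w7}; Box p there: w1:F, w4:T, w5:F, w7:F. ✓
w7: successors {w0, w1, w5}; Box p there: w0:F, w1:F, w5:F. ✗
— 7 worlds.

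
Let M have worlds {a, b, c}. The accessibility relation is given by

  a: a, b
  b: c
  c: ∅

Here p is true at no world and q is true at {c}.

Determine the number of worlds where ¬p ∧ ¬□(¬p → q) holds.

a: ¬p is T, ¬□(¬p → q) is T. ✓
b: ¬p is T, ¬□(¬p → q) is F. ✗
c: ¬p is T, ¬□(¬p → q) is F. ✗
Satisfying worlds: {a}.

1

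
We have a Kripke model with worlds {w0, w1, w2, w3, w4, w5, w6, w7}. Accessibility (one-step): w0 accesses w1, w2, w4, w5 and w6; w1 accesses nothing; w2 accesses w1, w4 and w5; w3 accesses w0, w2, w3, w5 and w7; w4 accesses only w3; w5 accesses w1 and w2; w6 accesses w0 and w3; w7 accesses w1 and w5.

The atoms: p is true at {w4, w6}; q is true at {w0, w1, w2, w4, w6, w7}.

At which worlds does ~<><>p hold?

{w1, w2, w4, w7}

w0: <><>p is T. ✗
w1: <><>p is F. ✓
w2: <><>p is F. ✓
w3: <><>p is T. ✗
w4: <><>p is F. ✓
w5: <><>p is T. ✗
w6: <><>p is T. ✗
w7: <><>p is F. ✓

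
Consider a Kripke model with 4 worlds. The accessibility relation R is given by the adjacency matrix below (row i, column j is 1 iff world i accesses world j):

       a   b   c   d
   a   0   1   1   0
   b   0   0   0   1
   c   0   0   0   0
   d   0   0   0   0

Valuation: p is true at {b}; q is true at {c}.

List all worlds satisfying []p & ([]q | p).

a: []p is F, []q | p is F. ✗
b: []p is F, []q | p is T. ✗
c: []p is T, []q | p is T. ✓
d: []p is T, []q | p is T. ✓

{c, d}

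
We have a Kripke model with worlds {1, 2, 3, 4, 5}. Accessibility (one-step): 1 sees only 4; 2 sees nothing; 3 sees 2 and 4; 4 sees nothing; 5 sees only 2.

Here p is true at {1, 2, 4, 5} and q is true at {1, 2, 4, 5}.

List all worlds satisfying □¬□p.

{2, 4}

1: successors {4}; ¬□p there: 4:F. ✗
2: no successors, so □¬□p holds vacuously. ✓
3: successors {2, 4}; ¬□p there: 2:F, 4:F. ✗
4: no successors, so □¬□p holds vacuously. ✓
5: successors {2}; ¬□p there: 2:F. ✗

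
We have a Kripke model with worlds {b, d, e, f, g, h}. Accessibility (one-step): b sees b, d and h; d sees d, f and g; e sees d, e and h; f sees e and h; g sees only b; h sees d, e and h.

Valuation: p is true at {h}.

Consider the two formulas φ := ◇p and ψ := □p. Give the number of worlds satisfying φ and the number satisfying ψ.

For ◇p:
b: successors {b, d, h}; p there: b:F, d:F, h:T. ✓
d: successors {d, f, g}; p there: d:F, f:F, g:F. ✗
e: successors {d, e, h}; p there: d:F, e:F, h:T. ✓
f: successors {e, h}; p there: e:F, h:T. ✓
g: successors {b}; p there: b:F. ✗
h: successors {d, e, h}; p there: d:F, e:F, h:T. ✓
— 4 worlds.
For □p:
b: successors {b, d, h}; p there: b:F, d:F, h:T. ✗
d: successors {d, f, g}; p there: d:F, f:F, g:F. ✗
e: successors {d, e, h}; p there: d:F, e:F, h:T. ✗
f: successors {e, h}; p there: e:F, h:T. ✗
g: successors {b}; p there: b:F. ✗
h: successors {d, e, h}; p there: d:F, e:F, h:T. ✗
— 0 worlds.

4 and 0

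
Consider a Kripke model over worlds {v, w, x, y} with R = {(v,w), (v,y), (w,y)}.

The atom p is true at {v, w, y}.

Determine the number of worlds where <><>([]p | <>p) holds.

1

v: successors {w, y}; <>([]p | <>p) there: w:T, y:F. ✓
w: successors {y}; <>([]p | <>p) there: y:F. ✗
x: no successors, so <><>([]p | <>p) fails. ✗
y: no successors, so <><>([]p | <>p) fails. ✗
Satisfying worlds: {v}.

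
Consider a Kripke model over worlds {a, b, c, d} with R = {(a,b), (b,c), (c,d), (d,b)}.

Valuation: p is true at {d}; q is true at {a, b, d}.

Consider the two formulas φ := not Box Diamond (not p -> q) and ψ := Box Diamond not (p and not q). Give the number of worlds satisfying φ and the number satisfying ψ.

2 and 4

For not Box Diamond (not p -> q):
a: Box Diamond (not p -> q) is F. ✓
b: Box Diamond (not p -> q) is T. ✗
c: Box Diamond (not p -> q) is T. ✗
d: Box Diamond (not p -> q) is F. ✓
— 2 worlds.
For Box Diamond not (p and not q):
a: successors {b}; Diamond not (p and not q) there: b:T. ✓
b: successors {c}; Diamond not (p and not q) there: c:T. ✓
c: successors {d}; Diamond not (p and not q) there: d:T. ✓
d: successors {b}; Diamond not (p and not q) there: b:T. ✓
— 4 worlds.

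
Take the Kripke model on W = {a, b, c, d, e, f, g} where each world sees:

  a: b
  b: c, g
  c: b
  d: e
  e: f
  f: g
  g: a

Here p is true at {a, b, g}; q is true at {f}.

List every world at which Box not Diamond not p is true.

a: successors {b}; not Diamond not p there: b:F. ✗
b: successors {c, g}; not Diamond not p there: c:T, g:T. ✓
c: successors {b}; not Diamond not p there: b:F. ✗
d: successors {e}; not Diamond not p there: e:F. ✗
e: successors {f}; not Diamond not p there: f:T. ✓
f: successors {g}; not Diamond not p there: g:T. ✓
g: successors {a}; not Diamond not p there: a:T. ✓

{b, e, f, g}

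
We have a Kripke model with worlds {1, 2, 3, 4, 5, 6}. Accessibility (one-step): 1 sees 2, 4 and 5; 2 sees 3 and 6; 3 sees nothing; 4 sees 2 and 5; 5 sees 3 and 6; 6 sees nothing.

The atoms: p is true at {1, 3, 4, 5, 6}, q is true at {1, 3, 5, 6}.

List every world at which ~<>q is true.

1: <>q is T. ✗
2: <>q is T. ✗
3: <>q is F. ✓
4: <>q is T. ✗
5: <>q is T. ✗
6: <>q is F. ✓

{3, 6}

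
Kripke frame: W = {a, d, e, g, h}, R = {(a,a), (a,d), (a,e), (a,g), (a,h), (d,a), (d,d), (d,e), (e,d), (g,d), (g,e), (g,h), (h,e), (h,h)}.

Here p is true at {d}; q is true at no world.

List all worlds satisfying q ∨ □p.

{e}

a: q is F, □p is F. ✗
d: q is F, □p is F. ✗
e: q is F, □p is T. ✓
g: q is F, □p is F. ✗
h: q is F, □p is F. ✗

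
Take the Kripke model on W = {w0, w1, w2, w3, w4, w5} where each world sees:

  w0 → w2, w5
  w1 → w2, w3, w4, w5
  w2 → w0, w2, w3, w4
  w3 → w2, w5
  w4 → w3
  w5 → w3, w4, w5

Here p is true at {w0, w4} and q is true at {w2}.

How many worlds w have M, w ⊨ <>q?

w0: successors {w2, w5}; q there: w2:T, w5:F. ✓
w1: successors {w2, w3, w4, w5}; q there: w2:T, w3:F, w4:F, w5:F. ✓
w2: successors {w0, w2, w3, w4}; q there: w0:F, w2:T, w3:F, w4:F. ✓
w3: successors {w2, w5}; q there: w2:T, w5:F. ✓
w4: successors {w3}; q there: w3:F. ✗
w5: successors {w3, w4, w5}; q there: w3:F, w4:F, w5:F. ✗
Satisfying worlds: {w0, w1, w2, w3}.

4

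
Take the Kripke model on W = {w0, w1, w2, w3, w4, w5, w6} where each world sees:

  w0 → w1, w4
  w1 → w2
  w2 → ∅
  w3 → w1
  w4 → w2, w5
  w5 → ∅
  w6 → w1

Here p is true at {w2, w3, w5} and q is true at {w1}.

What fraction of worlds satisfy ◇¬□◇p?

w0: successors {w1, w4}; ¬□◇p there: w1:T, w4:T. ✓
w1: successors {w2}; ¬□◇p there: w2:F. ✗
w2: no successors, so ◇¬□◇p fails. ✗
w3: successors {w1}; ¬□◇p there: w1:T. ✓
w4: successors {w2, w5}; ¬□◇p there: w2:F, w5:F. ✗
w5: no successors, so ◇¬□◇p fails. ✗
w6: successors {w1}; ¬□◇p there: w1:T. ✓
That's 3 of 7 worlds, so 3/7.

3/7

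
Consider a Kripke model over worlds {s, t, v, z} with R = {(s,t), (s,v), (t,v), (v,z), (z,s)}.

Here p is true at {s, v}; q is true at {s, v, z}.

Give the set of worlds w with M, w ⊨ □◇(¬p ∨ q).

s: successors {t, v}; ◇(¬p ∨ q) there: t:T, v:T. ✓
t: successors {v}; ◇(¬p ∨ q) there: v:T. ✓
v: successors {z}; ◇(¬p ∨ q) there: z:T. ✓
z: successors {s}; ◇(¬p ∨ q) there: s:T. ✓

{s, t, v, z}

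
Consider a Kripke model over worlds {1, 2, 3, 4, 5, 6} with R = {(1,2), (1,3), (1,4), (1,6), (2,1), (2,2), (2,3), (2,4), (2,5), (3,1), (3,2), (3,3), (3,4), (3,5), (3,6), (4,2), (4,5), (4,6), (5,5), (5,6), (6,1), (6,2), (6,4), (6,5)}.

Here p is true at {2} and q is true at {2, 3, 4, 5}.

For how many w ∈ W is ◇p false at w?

1: successors {2, 3, 4, 6}; p there: 2:T, 3:F, 4:F, 6:F. ✓
2: successors {1, 2, 3, 4, 5}; p there: 1:F, 2:T, 3:F, 4:F, 5:F. ✓
3: successors {1, 2, 3, 4, 5, 6}; p there: 1:F, 2:T, 3:F, 4:F, 5:F, 6:F. ✓
4: successors {2, 5, 6}; p there: 2:T, 5:F, 6:F. ✓
5: successors {5, 6}; p there: 5:F, 6:F. ✗
6: successors {1, 2, 4, 5}; p there: 1:F, 2:T, 4:F, 5:F. ✓
Satisfying worlds: {1, 2, 3, 4, 6}.
So ◇p fails at the other 1 world.

1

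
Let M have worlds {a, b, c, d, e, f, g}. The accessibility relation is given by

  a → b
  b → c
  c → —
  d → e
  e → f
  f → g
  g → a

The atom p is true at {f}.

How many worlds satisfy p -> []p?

6

a: p is F, []p is F. ✓
b: p is F, []p is F. ✓
c: p is F, []p is T. ✓
d: p is F, []p is F. ✓
e: p is F, []p is T. ✓
f: p is T, []p is F. ✗
g: p is F, []p is F. ✓
Satisfying worlds: {a, b, c, d, e, g}.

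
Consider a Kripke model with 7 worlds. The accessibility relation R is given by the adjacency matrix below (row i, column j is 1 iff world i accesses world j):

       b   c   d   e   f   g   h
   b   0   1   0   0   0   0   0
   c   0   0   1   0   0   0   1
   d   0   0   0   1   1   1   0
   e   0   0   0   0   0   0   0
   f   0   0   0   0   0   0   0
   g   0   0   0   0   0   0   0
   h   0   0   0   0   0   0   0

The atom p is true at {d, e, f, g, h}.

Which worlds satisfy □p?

b: successors {c}; p there: c:F. ✗
c: successors {d, h}; p there: d:T, h:T. ✓
d: successors {e, f, g}; p there: e:T, f:T, g:T. ✓
e: no successors, so □p holds vacuously. ✓
f: no successors, so □p holds vacuously. ✓
g: no successors, so □p holds vacuously. ✓
h: no successors, so □p holds vacuously. ✓

{c, d, e, f, g, h}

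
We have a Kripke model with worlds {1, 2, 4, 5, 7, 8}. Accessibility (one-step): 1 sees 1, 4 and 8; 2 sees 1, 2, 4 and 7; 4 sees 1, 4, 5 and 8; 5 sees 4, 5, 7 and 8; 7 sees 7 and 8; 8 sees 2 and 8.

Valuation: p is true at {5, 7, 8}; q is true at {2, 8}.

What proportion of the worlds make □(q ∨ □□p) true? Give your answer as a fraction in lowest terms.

1: successors {1, 4, 8}; q ∨ □□p there: 1:F, 4:F, 8:T. ✗
2: successors {1, 2, 4, 7}; q ∨ □□p there: 1:F, 2:T, 4:F, 7:F. ✗
4: successors {1, 4, 5, 8}; q ∨ □□p there: 1:F, 4:F, 5:F, 8:T. ✗
5: successors {4, 5, 7, 8}; q ∨ □□p there: 4:F, 5:F, 7:F, 8:T. ✗
7: successors {7, 8}; q ∨ □□p there: 7:F, 8:T. ✗
8: successors {2, 8}; q ∨ □□p there: 2:T, 8:T. ✓
That's 1 of 6 worlds, so 1/6.

1/6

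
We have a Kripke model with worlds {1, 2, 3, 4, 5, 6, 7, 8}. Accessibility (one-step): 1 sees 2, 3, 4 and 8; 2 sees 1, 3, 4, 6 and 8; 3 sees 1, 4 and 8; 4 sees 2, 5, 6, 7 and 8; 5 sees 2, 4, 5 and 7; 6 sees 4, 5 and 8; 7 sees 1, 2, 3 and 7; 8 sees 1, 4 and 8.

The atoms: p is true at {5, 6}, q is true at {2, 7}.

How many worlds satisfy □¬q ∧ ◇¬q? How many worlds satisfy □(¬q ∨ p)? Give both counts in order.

4 and 4

For □¬q ∧ ◇¬q:
1: □¬q is F, ◇¬q is T. ✗
2: □¬q is T, ◇¬q is T. ✓
3: □¬q is T, ◇¬q is T. ✓
4: □¬q is F, ◇¬q is T. ✗
5: □¬q is F, ◇¬q is T. ✗
6: □¬q is T, ◇¬q is T. ✓
7: □¬q is F, ◇¬q is T. ✗
8: □¬q is T, ◇¬q is T. ✓
— 4 worlds.
For □(¬q ∨ p):
1: successors {2, 3, 4, 8}; ¬q ∨ p there: 2:F, 3:T, 4:T, 8:T. ✗
2: successors {1, 3, 4, 6, 8}; ¬q ∨ p there: 1:T, 3:T, 4:T, 6:T, 8:T. ✓
3: successors {1, 4, 8}; ¬q ∨ p there: 1:T, 4:T, 8:T. ✓
4: successors {2, 5, 6, 7, 8}; ¬q ∨ p there: 2:F, 5:T, 6:T, 7:F, 8:T. ✗
5: successors {2, 4, 5, 7}; ¬q ∨ p there: 2:F, 4:T, 5:T, 7:F. ✗
6: successors {4, 5, 8}; ¬q ∨ p there: 4:T, 5:T, 8:T. ✓
7: successors {1, 2, 3, 7}; ¬q ∨ p there: 1:T, 2:F, 3:T, 7:F. ✗
8: successors {1, 4, 8}; ¬q ∨ p there: 1:T, 4:T, 8:T. ✓
— 4 worlds.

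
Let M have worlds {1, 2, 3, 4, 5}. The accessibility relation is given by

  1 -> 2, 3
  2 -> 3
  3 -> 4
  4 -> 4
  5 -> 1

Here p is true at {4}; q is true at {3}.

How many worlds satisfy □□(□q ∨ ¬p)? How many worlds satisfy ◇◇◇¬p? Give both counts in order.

For □□(□q ∨ ¬p):
1: successors {2, 3}; □(□q ∨ ¬p) there: 2:T, 3:F. ✗
2: successors {3}; □(□q ∨ ¬p) there: 3:F. ✗
3: successors {4}; □(□q ∨ ¬p) there: 4:F. ✗
4: successors {4}; □(□q ∨ ¬p) there: 4:F. ✗
5: successors {1}; □(□q ∨ ¬p) there: 1:T. ✓
— 1 world.
For ◇◇◇¬p:
1: successors {2, 3}; ◇◇¬p there: 2:F, 3:F. ✗
2: successors {3}; ◇◇¬p there: 3:F. ✗
3: successors {4}; ◇◇¬p there: 4:F. ✗
4: successors {4}; ◇◇¬p there: 4:F. ✗
5: successors {1}; ◇◇¬p there: 1:T. ✓
— 1 world.

1 and 1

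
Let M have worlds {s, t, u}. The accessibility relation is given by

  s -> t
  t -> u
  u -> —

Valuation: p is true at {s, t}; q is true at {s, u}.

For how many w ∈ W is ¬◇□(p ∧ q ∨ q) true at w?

s: ◇□(p ∧ q ∨ q) is T. ✗
t: ◇□(p ∧ q ∨ q) is T. ✗
u: ◇□(p ∧ q ∨ q) is F. ✓
Satisfying worlds: {u}.

1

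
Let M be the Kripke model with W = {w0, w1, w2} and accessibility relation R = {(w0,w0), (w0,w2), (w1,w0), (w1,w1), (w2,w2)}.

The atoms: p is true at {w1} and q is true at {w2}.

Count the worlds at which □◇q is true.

2

w0: successors {w0, w2}; ◇q there: w0:T, w2:T. ✓
w1: successors {w0, w1}; ◇q there: w0:T, w1:F. ✗
w2: successors {w2}; ◇q there: w2:T. ✓
Satisfying worlds: {w0, w2}.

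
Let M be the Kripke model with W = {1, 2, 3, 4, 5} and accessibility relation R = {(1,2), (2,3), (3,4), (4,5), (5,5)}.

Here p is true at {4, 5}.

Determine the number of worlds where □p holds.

1: successors {2}; p there: 2:F. ✗
2: successors {3}; p there: 3:F. ✗
3: successors {4}; p there: 4:T. ✓
4: successors {5}; p there: 5:T. ✓
5: successors {5}; p there: 5:T. ✓
Satisfying worlds: {3, 4, 5}.

3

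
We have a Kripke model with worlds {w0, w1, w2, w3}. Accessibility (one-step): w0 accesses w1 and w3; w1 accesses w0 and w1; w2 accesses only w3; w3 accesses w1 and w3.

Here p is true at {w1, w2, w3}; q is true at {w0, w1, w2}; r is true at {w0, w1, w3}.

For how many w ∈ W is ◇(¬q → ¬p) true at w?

3

w0: successors {w1, w3}; ¬q → ¬p there: w1:T, w3:F. ✓
w1: successors {w0, w1}; ¬q → ¬p there: w0:T, w1:T. ✓
w2: successors {w3}; ¬q → ¬p there: w3:F. ✗
w3: successors {w1, w3}; ¬q → ¬p there: w1:T, w3:F. ✓
Satisfying worlds: {w0, w1, w3}.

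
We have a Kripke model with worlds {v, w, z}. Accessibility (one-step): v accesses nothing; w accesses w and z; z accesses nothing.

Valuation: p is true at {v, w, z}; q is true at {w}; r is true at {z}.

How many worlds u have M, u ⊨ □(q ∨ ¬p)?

2

v: no successors, so □(q ∨ ¬p) holds vacuously. ✓
w: successors {w, z}; q ∨ ¬p there: w:T, z:F. ✗
z: no successors, so □(q ∨ ¬p) holds vacuously. ✓
Satisfying worlds: {v, z}.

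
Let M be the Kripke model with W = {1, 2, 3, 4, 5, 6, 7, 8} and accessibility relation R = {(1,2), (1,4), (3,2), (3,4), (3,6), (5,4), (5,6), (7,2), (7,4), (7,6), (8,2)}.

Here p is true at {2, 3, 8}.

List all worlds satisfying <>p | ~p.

{1, 3, 4, 5, 6, 7, 8}

1: <>p is T, ~p is T. ✓
2: <>p is F, ~p is F. ✗
3: <>p is T, ~p is F. ✓
4: <>p is F, ~p is T. ✓
5: <>p is F, ~p is T. ✓
6: <>p is F, ~p is T. ✓
7: <>p is T, ~p is T. ✓
8: <>p is T, ~p is F. ✓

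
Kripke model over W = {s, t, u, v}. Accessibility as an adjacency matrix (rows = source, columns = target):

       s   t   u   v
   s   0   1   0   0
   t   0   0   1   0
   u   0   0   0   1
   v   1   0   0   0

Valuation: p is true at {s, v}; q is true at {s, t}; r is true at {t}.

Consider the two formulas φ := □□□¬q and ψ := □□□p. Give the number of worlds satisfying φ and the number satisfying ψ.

2 and 2

For □□□¬q:
s: successors {t}; □□¬q there: t:T. ✓
t: successors {u}; □□¬q there: u:F. ✗
u: successors {v}; □□¬q there: v:F. ✗
v: successors {s}; □□¬q there: s:T. ✓
— 2 worlds.
For □□□p:
s: successors {t}; □□p there: t:T. ✓
t: successors {u}; □□p there: u:T. ✓
u: successors {v}; □□p there: v:F. ✗
v: successors {s}; □□p there: s:F. ✗
— 2 worlds.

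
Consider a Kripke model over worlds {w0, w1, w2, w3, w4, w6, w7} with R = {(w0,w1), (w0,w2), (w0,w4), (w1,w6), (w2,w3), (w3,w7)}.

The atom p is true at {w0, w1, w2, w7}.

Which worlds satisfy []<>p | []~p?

w0: []<>p is F, []~p is F. ✗
w1: []<>p is F, []~p is T. ✓
w2: []<>p is T, []~p is T. ✓
w3: []<>p is F, []~p is F. ✗
w4: []<>p is T, []~p is T. ✓
w6: []<>p is T, []~p is T. ✓
w7: []<>p is T, []~p is T. ✓

{w1, w2, w4, w6, w7}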